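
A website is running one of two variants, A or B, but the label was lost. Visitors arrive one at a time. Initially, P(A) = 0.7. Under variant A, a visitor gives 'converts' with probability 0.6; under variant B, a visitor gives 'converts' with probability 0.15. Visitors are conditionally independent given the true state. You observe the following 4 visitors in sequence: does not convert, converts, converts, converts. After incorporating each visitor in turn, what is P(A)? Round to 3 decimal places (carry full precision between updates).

After 'does not convert': P(A) = 0.4·0.7000 / (0.4·0.7000 + 0.85·0.3000) ≈ 0.5234
After 'converts': P(A) = 0.6·0.5234 / (0.6·0.5234 + 0.15·0.4766) ≈ 0.8145
After 'converts': P(A) = 0.6·0.8145 / (0.6·0.8145 + 0.15·0.1855) ≈ 0.9461
After 'converts': P(A) = 0.6·0.9461 / (0.6·0.9461 + 0.15·0.0539) ≈ 0.9860

0.986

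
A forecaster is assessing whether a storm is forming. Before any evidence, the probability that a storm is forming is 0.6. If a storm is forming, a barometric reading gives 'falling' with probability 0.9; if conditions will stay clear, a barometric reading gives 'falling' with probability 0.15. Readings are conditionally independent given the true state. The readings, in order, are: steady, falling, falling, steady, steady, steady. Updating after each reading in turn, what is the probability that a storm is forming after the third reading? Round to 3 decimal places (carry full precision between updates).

After 'steady': P(storm) = 0.1·0.6000 / (0.1·0.6000 + 0.85·0.4000) ≈ 0.1500
After 'falling': P(storm) = 0.9·0.1500 / (0.9·0.1500 + 0.15·0.8500) ≈ 0.5143
After 'falling': P(storm) = 0.9·0.5143 / (0.9·0.5143 + 0.15·0.4857) ≈ 0.8640

0.864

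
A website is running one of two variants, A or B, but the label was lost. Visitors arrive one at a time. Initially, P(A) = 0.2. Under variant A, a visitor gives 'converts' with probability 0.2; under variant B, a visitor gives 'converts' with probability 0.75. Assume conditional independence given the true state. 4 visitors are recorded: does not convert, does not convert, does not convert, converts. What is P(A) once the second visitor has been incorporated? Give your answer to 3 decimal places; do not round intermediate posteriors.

0.719

After 'does not convert': P(A) = 0.8·0.2000 / (0.8·0.2000 + 0.25·0.8000) ≈ 0.4444
After 'does not convert': P(A) = 0.8·0.4444 / (0.8·0.4444 + 0.25·0.5556) ≈ 0.7191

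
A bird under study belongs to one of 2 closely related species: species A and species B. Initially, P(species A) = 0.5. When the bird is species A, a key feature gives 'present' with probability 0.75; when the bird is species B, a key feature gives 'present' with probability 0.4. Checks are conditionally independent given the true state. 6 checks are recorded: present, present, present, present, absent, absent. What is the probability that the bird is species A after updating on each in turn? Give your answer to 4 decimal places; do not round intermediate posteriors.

0.6821

After 'present': P(species A) = 0.75·0.5000 / (0.75·0.5000 + 0.4·0.5000) ≈ 0.6522
After 'present': P(species A) = 0.75·0.6522 / (0.75·0.6522 + 0.4·0.3478) ≈ 0.7785
After 'present': P(species A) = 0.75·0.7785 / (0.75·0.7785 + 0.4·0.2215) ≈ 0.8683
After 'present': P(species A) = 0.75·0.8683 / (0.75·0.8683 + 0.4·0.1317) ≈ 0.9251
After 'absent': P(species A) = 0.25·0.9251 / (0.25·0.9251 + 0.6·0.0749) ≈ 0.8374
After 'absent': P(species A) = 0.25·0.8374 / (0.25·0.8374 + 0.6·0.1626) ≈ 0.6821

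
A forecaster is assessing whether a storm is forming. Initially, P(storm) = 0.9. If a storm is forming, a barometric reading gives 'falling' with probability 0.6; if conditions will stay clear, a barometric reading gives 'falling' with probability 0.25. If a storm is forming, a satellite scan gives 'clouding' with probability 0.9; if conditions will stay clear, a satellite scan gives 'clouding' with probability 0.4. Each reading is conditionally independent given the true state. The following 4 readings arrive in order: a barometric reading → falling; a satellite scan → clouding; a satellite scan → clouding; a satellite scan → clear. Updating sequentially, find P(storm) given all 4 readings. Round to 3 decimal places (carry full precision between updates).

0.948

Each posterior becomes the prior for the next update.
After a barometric reading='falling': P(storm) = 0.6·0.9000 / (0.6·0.9000 + 0.25·0.1000) ≈ 0.9558
After a satellite scan='clouding': P(storm) = 0.9·0.9558 / (0.9·0.9558 + 0.4·0.0442) ≈ 0.9798
After a satellite scan='clouding': P(storm) = 0.9·0.9798 / (0.9·0.9798 + 0.4·0.0202) ≈ 0.9909
After a satellite scan='clear': P(storm) = 0.1·0.9909 / (0.1·0.9909 + 0.6·0.0091) ≈ 0.9480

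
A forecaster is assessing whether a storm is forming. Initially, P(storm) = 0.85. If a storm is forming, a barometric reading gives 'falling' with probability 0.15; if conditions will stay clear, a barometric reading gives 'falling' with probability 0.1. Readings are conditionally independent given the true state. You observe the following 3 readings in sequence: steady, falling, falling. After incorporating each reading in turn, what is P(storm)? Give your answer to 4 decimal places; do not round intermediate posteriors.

0.9233

After 'steady': P(storm) = 0.85·0.8500 / (0.85·0.8500 + 0.9·0.1500) ≈ 0.8426
After 'falling': P(storm) = 0.15·0.8426 / (0.15·0.8426 + 0.1·0.1574) ≈ 0.8892
After 'falling': P(storm) = 0.15·0.8892 / (0.15·0.8892 + 0.1·0.1108) ≈ 0.9233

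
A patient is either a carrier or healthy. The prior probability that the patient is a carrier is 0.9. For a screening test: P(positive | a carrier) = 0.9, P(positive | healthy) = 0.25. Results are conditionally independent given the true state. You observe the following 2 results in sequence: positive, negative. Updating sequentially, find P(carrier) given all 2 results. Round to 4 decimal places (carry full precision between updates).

After 'positive': P(carrier) = 0.9·0.9000 / (0.9·0.9000 + 0.25·0.1000) ≈ 0.9701
After 'negative': P(carrier) = 0.1·0.9701 / (0.1·0.9701 + 0.75·0.0299) ≈ 0.8120

0.8120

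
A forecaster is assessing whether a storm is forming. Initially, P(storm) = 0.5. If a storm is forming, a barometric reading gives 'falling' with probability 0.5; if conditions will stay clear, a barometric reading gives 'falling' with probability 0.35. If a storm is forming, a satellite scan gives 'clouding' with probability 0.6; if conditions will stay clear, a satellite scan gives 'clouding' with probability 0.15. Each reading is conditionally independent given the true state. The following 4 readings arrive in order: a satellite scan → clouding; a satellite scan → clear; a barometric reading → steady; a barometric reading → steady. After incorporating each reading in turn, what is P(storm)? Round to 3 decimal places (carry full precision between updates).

After a satellite scan='clouding': P(storm) = 0.6·0.5000 / (0.6·0.5000 + 0.15·0.5000) ≈ 0.8000
After a satellite scan='clear': P(storm) = 0.4·0.8000 / (0.4·0.8000 + 0.85·0.2000) ≈ 0.6531
After a barometric reading='steady': P(storm) = 0.5·0.6531 / (0.5·0.6531 + 0.65·0.3469) ≈ 0.5915
After a barometric reading='steady': P(storm) = 0.5·0.5915 / (0.5·0.5915 + 0.65·0.4085) ≈ 0.5269

0.527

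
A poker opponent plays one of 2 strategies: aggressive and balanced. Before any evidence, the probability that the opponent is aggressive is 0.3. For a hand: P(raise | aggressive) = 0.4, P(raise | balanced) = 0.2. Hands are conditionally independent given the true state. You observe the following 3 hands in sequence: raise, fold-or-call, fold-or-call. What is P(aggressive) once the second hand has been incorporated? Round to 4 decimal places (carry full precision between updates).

Each posterior becomes the prior for the next update.
After 'raise': P(aggressive) = 0.4·0.3000 / (0.4·0.3000 + 0.2·0.7000) ≈ 0.4615
After 'fold-or-call': P(aggressive) = 0.6·0.4615 / (0.6·0.4615 + 0.8·0.5385) ≈ 0.3913

0.3913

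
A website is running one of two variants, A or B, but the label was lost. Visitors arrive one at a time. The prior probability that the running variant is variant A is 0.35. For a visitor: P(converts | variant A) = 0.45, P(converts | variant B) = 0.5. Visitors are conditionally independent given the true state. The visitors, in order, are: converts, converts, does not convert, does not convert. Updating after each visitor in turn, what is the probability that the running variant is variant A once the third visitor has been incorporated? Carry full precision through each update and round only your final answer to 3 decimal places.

After 'converts': P(A) = 0.45·0.3500 / (0.45·0.3500 + 0.5·0.6500) ≈ 0.3264
After 'converts': P(A) = 0.45·0.3264 / (0.45·0.3264 + 0.5·0.6736) ≈ 0.3037
After 'does not convert': P(A) = 0.55·0.3037 / (0.55·0.3037 + 0.5·0.6963) ≈ 0.3242

0.324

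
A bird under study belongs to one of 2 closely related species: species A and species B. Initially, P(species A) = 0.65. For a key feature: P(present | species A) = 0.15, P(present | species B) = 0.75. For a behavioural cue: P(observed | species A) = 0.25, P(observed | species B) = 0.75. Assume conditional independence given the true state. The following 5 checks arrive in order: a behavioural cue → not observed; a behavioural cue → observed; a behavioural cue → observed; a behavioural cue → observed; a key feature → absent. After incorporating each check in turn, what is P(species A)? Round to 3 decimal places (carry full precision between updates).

0.412

Apply Bayes' rule sequentially, carrying P(species A) forward.
After a behavioural cue='not observed': P(species A) = 0.75·0.6500 / (0.75·0.6500 + 0.25·0.3500) ≈ 0.8478
After a behavioural cue='observed': P(species A) = 0.25·0.8478 / (0.25·0.8478 + 0.75·0.1522) ≈ 0.6500
After a behavioural cue='observed': P(species A) = 0.25·0.6500 / (0.25·0.6500 + 0.75·0.3500) ≈ 0.3824
After a behavioural cue='observed': P(species A) = 0.25·0.3824 / (0.25·0.3824 + 0.75·0.6176) ≈ 0.1711
After a key feature='absent': P(species A) = 0.85·0.1711 / (0.85·0.1711 + 0.25·0.8289) ≈ 0.4123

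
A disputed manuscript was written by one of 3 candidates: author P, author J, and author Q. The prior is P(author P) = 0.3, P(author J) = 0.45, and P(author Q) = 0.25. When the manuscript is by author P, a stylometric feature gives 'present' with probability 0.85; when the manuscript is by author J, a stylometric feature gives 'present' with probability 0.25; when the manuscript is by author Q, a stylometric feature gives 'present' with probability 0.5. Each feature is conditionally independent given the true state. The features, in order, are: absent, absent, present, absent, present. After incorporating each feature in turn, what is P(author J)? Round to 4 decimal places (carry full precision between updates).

0.5814

Each posterior becomes the prior for the next update.
After 'absent': normaliser = 0.15·0.3000 + 0.75·0.4500 + 0.5·0.2500; P(author P) ≈ 0.0887, P(author J) ≈ 0.6650, P(author Q) ≈ 0.2463
After 'absent': normaliser = 0.15·0.0887 + 0.75·0.6650 + 0.5·0.2463; P(author P) ≈ 0.0209, P(author J) ≈ 0.7852, P(author Q) ≈ 0.1939
After 'present': normaliser = 0.85·0.0209 + 0.25·0.7852 + 0.5·0.1939; P(author P) ≈ 0.0572, P(author J) ≈ 0.6311, P(author Q) ≈ 0.3117
After 'absent': normaliser = 0.15·0.0572 + 0.75·0.6311 + 0.5·0.3117; P(author P) ≈ 0.0135, P(author J) ≈ 0.7422, P(author Q) ≈ 0.2443
After 'present': normaliser = 0.85·0.0135 + 0.25·0.7422 + 0.5·0.2443; P(author P) ≈ 0.0358, P(author J) ≈ 0.5814, P(author Q) ≈ 0.3828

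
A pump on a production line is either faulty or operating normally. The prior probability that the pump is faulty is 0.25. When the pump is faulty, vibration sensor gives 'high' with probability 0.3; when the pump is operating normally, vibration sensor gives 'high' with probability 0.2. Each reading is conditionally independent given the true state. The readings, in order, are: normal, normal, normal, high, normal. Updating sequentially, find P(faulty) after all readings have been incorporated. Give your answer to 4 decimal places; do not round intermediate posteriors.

After 'normal': P(faulty) = 0.7·0.2500 / (0.7·0.2500 + 0.8·0.7500) ≈ 0.2258
After 'normal': P(faulty) = 0.7·0.2258 / (0.7·0.2258 + 0.8·0.7742) ≈ 0.2033
After 'normal': P(faulty) = 0.7·0.2033 / (0.7·0.2033 + 0.8·0.7967) ≈ 0.1825
After 'high': P(faulty) = 0.3·0.1825 / (0.3·0.1825 + 0.2·0.8175) ≈ 0.2509
After 'normal': P(faulty) = 0.7·0.2509 / (0.7·0.2509 + 0.8·0.7491) ≈ 0.2267

0.2267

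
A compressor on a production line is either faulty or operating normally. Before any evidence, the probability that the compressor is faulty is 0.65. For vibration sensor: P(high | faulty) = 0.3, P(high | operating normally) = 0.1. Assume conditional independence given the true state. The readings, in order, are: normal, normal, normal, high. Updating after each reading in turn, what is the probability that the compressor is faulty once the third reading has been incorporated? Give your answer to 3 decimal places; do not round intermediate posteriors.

0.466

After 'normal': P(faulty) = 0.7·0.6500 / (0.7·0.6500 + 0.9·0.3500) ≈ 0.5909
After 'normal': P(faulty) = 0.7·0.5909 / (0.7·0.5909 + 0.9·0.4091) ≈ 0.5291
After 'normal': P(faulty) = 0.7·0.5291 / (0.7·0.5291 + 0.9·0.4709) ≈ 0.4663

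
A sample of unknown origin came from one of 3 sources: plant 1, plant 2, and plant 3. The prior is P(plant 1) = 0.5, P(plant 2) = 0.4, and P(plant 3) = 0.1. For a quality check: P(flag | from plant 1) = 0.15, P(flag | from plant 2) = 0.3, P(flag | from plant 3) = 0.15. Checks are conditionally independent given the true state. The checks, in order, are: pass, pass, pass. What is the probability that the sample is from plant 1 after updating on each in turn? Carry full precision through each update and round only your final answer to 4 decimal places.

After 'pass': normaliser = 0.85·0.5000 + 0.7·0.4000 + 0.85·0.1000; P(plant 1) ≈ 0.5380, P(plant 2) ≈ 0.3544, P(plant 3) ≈ 0.1076
After 'pass': normaliser = 0.85·0.5380 + 0.7·0.3544 + 0.85·0.1076; P(plant 1) ≈ 0.5739, P(plant 2) ≈ 0.3114, P(plant 3) ≈ 0.1148
After 'pass': normaliser = 0.85·0.5739 + 0.7·0.3114 + 0.85·0.1148; P(plant 1) ≈ 0.6072, P(plant 2) ≈ 0.2713, P(plant 3) ≈ 0.1214

0.6072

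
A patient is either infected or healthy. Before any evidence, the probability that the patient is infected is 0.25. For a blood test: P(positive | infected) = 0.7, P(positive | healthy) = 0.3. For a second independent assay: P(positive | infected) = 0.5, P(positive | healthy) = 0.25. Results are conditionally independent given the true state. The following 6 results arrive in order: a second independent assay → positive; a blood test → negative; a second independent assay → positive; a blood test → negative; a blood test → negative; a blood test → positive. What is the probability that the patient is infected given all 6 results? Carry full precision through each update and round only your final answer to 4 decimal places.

0.1967

After a second independent assay='positive': P(infected) = 0.5·0.2500 / (0.5·0.2500 + 0.25·0.7500) ≈ 0.4000
After a blood test='negative': P(infected) = 0.3·0.4000 / (0.3·0.4000 + 0.7·0.6000) ≈ 0.2222
After a second independent assay='positive': P(infected) = 0.5·0.2222 / (0.5·0.2222 + 0.25·0.7778) ≈ 0.3636
After a blood test='negative': P(infected) = 0.3·0.3636 / (0.3·0.3636 + 0.7·0.6364) ≈ 0.1967
After a blood test='negative': P(infected) = 0.3·0.1967 / (0.3·0.1967 + 0.7·0.8033) ≈ 0.0950
After a blood test='positive': P(infected) = 0.7·0.0950 / (0.7·0.0950 + 0.3·0.9050) ≈ 0.1967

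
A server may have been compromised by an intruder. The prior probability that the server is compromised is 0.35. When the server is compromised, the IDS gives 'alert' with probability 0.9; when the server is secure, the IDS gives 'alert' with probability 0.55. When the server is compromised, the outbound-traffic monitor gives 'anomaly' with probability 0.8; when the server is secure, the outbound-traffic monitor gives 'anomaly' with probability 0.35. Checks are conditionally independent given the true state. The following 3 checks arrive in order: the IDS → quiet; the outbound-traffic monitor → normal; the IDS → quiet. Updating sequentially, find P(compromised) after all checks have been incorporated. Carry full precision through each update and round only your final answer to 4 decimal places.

0.0081

After the IDS='quiet': P(compromised) = 0.1·0.3500 / (0.1·0.3500 + 0.45·0.6500) ≈ 0.1069
After the outbound-traffic monitor='normal': P(compromised) = 0.2·0.1069 / (0.2·0.1069 + 0.65·0.8931) ≈ 0.0355
After the IDS='quiet': P(compromised) = 0.1·0.0355 / (0.1·0.0355 + 0.45·0.9645) ≈ 0.0081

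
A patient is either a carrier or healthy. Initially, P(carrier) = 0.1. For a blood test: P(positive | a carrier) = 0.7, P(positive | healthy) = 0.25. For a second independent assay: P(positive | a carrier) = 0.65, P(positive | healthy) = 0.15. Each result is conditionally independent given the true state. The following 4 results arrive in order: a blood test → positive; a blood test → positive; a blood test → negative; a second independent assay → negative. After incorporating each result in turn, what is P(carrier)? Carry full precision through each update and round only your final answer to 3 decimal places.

After a blood test='positive': P(carrier) = 0.7·0.1000 / (0.7·0.1000 + 0.25·0.9000) ≈ 0.2373
After a blood test='positive': P(carrier) = 0.7·0.2373 / (0.7·0.2373 + 0.25·0.7627) ≈ 0.4656
After a blood test='negative': P(carrier) = 0.3·0.4656 / (0.3·0.4656 + 0.75·0.5344) ≈ 0.2584
After a second independent assay='negative': P(carrier) = 0.35·0.2584 / (0.35·0.2584 + 0.85·0.7416) ≈ 0.1255

0.125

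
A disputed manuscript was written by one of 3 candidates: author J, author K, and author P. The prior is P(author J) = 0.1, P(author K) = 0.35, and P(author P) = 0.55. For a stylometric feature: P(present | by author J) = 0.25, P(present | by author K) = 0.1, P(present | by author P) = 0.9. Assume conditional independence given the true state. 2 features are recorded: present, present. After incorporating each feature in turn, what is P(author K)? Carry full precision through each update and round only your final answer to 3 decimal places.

After 'present': normaliser = 0.25·0.1000 + 0.1·0.3500 + 0.9·0.5500; P(author J) ≈ 0.0450, P(author K) ≈ 0.0631, P(author P) ≈ 0.8919
After 'present': normaliser = 0.25·0.0450 + 0.1·0.0631 + 0.9·0.8919; P(author J) ≈ 0.0137, P(author K) ≈ 0.0077, P(author P) ≈ 0.9786

0.008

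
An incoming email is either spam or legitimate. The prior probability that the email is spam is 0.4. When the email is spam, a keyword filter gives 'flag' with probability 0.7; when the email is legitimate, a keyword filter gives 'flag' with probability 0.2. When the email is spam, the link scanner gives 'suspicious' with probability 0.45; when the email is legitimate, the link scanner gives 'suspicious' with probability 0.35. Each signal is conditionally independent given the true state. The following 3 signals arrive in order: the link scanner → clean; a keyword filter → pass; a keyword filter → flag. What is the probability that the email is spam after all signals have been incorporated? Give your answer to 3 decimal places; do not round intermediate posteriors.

0.425

Each posterior becomes the prior for the next update.
After the link scanner='clean': P(spam) = 0.55·0.4000 / (0.55·0.4000 + 0.65·0.6000) ≈ 0.3607
After a keyword filter='pass': P(spam) = 0.3·0.3607 / (0.3·0.3607 + 0.8·0.6393) ≈ 0.1746
After a keyword filter='flag': P(spam) = 0.7·0.1746 / (0.7·0.1746 + 0.2·0.8254) ≈ 0.4254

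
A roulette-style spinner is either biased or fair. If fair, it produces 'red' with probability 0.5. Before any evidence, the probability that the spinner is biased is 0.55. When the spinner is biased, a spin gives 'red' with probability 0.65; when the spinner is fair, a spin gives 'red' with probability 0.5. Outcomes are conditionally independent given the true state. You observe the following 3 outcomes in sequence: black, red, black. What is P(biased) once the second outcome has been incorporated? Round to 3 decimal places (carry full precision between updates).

After 'black': P(biased) = 0.35·0.5500 / (0.35·0.5500 + 0.5·0.4500) ≈ 0.4611
After 'red': P(biased) = 0.65·0.4611 / (0.65·0.4611 + 0.5·0.5389) ≈ 0.5266

0.527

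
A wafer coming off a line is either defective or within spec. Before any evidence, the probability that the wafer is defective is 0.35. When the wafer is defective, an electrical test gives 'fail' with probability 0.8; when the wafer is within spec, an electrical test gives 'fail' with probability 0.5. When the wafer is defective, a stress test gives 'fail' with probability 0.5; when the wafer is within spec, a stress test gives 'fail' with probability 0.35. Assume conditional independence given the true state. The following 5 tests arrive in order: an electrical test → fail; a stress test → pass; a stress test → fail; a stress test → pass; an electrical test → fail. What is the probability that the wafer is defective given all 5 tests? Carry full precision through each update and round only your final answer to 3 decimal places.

0.538

Each posterior becomes the prior for the next update.
After an electrical test='fail': P(defective) = 0.8·0.3500 / (0.8·0.3500 + 0.5·0.6500) ≈ 0.4628
After a stress test='pass': P(defective) = 0.5·0.4628 / (0.5·0.4628 + 0.65·0.5372) ≈ 0.3986
After a stress test='fail': P(defective) = 0.5·0.3986 / (0.5·0.3986 + 0.35·0.6014) ≈ 0.4863
After a stress test='pass': P(defective) = 0.5·0.4863 / (0.5·0.4863 + 0.65·0.5137) ≈ 0.4214
After an electrical test='fail': P(defective) = 0.8·0.4214 / (0.8·0.4214 + 0.5·0.5786) ≈ 0.5382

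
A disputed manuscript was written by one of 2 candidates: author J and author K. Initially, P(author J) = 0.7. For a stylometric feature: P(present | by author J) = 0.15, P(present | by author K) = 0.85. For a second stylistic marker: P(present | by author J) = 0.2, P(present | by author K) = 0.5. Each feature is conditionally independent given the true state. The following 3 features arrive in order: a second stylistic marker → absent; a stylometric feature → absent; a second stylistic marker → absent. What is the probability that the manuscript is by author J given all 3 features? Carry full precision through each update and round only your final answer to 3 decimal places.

0.971

After a second stylistic marker='absent': P(author J) = 0.8·0.7000 / (0.8·0.7000 + 0.5·0.3000) ≈ 0.7887
After a stylometric feature='absent': P(author J) = 0.85·0.7887 / (0.85·0.7887 + 0.15·0.2113) ≈ 0.9549
After a second stylistic marker='absent': P(author J) = 0.8·0.9549 / (0.8·0.9549 + 0.5·0.0451) ≈ 0.9713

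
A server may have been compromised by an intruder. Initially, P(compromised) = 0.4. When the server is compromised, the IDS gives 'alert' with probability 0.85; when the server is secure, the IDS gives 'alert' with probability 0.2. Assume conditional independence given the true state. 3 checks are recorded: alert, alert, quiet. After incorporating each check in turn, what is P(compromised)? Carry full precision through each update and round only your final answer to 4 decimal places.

After 'alert': P(compromised) = 0.85·0.4000 / (0.85·0.4000 + 0.2·0.6000) ≈ 0.7391
After 'alert': P(compromised) = 0.85·0.7391 / (0.85·0.7391 + 0.2·0.2609) ≈ 0.9233
After 'quiet': P(compromised) = 0.15·0.9233 / (0.15·0.9233 + 0.8·0.0767) ≈ 0.6930

0.6930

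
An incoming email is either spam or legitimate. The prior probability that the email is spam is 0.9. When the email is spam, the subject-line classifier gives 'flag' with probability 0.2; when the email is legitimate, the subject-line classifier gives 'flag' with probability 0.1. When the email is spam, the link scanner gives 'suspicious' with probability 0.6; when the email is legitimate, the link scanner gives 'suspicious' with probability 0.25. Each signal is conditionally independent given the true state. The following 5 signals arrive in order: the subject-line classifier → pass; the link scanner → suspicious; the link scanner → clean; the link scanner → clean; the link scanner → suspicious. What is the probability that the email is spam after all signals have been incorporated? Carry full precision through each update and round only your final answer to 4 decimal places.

0.9291

Apply Bayes' rule sequentially, carrying P(spam) forward.
After the subject-line classifier='pass': P(spam) = 0.8·0.9000 / (0.8·0.9000 + 0.9·0.1000) ≈ 0.8889
After the link scanner='suspicious': P(spam) = 0.6·0.8889 / (0.6·0.8889 + 0.25·0.1111) ≈ 0.9505
After the link scanner='clean': P(spam) = 0.4·0.9505 / (0.4·0.9505 + 0.75·0.0495) ≈ 0.9110
After the link scanner='clean': P(spam) = 0.4·0.9110 / (0.4·0.9110 + 0.75·0.0890) ≈ 0.8452
After the link scanner='suspicious': P(spam) = 0.6·0.8452 / (0.6·0.8452 + 0.25·0.1548) ≈ 0.9291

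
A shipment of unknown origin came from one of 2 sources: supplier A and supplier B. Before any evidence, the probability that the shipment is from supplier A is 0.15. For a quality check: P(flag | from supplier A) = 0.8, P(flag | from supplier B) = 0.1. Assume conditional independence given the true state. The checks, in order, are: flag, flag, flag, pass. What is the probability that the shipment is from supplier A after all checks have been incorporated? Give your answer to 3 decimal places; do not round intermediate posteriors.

After 'flag': P(supplier A) = 0.8·0.1500 / (0.8·0.1500 + 0.1·0.8500) ≈ 0.5854
After 'flag': P(supplier A) = 0.8·0.5854 / (0.8·0.5854 + 0.1·0.4146) ≈ 0.9187
After 'flag': P(supplier A) = 0.8·0.9187 / (0.8·0.9187 + 0.1·0.0813) ≈ 0.9891
After 'pass': P(supplier A) = 0.2·0.9891 / (0.2·0.9891 + 0.9·0.0109) ≈ 0.9526

0.953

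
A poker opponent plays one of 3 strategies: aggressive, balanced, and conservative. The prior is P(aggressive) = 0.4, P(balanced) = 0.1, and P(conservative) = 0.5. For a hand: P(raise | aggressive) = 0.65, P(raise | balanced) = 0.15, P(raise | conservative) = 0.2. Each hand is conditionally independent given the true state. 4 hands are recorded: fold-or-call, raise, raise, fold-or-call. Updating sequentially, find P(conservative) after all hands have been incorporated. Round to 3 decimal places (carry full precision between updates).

0.364

After 'fold-or-call': normaliser = 0.35·0.4000 + 0.85·0.1000 + 0.8·0.5000; P(aggressive) ≈ 0.2240, P(balanced) ≈ 0.1360, P(conservative) ≈ 0.6400
After 'raise': normaliser = 0.65·0.2240 + 0.15·0.1360 + 0.2·0.6400; P(aggressive) ≈ 0.4952, P(balanced) ≈ 0.0694, P(conservative) ≈ 0.4354
After 'raise': normaliser = 0.65·0.4952 + 0.15·0.0694 + 0.2·0.4354; P(aggressive) ≈ 0.7676, P(balanced) ≈ 0.0248, P(conservative) ≈ 0.2076
After 'fold-or-call': normaliser = 0.35·0.7676 + 0.85·0.0248 + 0.8·0.2076; P(aggressive) ≈ 0.5893, P(balanced) ≈ 0.0463, P(conservative) ≈ 0.3644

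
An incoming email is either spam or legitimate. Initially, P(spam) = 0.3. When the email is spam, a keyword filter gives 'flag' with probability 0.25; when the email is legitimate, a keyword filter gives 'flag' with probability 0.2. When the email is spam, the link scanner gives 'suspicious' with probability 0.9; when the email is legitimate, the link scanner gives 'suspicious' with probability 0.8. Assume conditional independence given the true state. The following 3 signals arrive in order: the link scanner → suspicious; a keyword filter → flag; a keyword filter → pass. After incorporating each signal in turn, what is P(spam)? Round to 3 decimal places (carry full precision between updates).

0.361

After the link scanner='suspicious': P(spam) = 0.9·0.3000 / (0.9·0.3000 + 0.8·0.7000) ≈ 0.3253
After a keyword filter='flag': P(spam) = 0.25·0.3253 / (0.25·0.3253 + 0.2·0.6747) ≈ 0.3760
After a keyword filter='pass': P(spam) = 0.75·0.3760 / (0.75·0.3760 + 0.8·0.6240) ≈ 0.3610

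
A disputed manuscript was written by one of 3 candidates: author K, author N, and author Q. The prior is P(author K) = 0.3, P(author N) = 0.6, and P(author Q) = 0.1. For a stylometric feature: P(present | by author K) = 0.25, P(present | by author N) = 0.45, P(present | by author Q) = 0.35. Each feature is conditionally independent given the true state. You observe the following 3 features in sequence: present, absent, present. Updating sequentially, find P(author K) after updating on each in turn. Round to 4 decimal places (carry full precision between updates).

0.1583

Apply Bayes' rule sequentially, carrying P(author K) forward.
After 'present': normaliser = 0.25·0.3000 + 0.45·0.6000 + 0.35·0.1000; P(author K) ≈ 0.1974, P(author N) ≈ 0.7105, P(author Q) ≈ 0.0921
After 'absent': normaliser = 0.75·0.1974 + 0.55·0.7105 + 0.65·0.0921; P(author K) ≈ 0.2473, P(author N) ≈ 0.6527, P(author Q) ≈ 0.1000
After 'present': normaliser = 0.25·0.2473 + 0.45·0.6527 + 0.35·0.1000; P(author K) ≈ 0.1583, P(author N) ≈ 0.7521, P(author Q) ≈ 0.0896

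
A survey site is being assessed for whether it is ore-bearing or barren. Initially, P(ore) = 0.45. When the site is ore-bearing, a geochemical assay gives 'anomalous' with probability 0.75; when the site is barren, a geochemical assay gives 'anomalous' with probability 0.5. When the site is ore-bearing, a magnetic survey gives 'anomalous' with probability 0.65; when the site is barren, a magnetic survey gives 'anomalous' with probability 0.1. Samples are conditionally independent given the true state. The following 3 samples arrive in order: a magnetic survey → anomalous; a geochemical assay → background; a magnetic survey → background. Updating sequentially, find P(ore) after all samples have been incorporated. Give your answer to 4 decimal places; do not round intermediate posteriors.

0.5084

After a magnetic survey='anomalous': P(ore) = 0.65·0.4500 / (0.65·0.4500 + 0.1·0.5500) ≈ 0.8417
After a geochemical assay='background': P(ore) = 0.25·0.8417 / (0.25·0.8417 + 0.5·0.1583) ≈ 0.7267
After a magnetic survey='background': P(ore) = 0.35·0.7267 / (0.35·0.7267 + 0.9·0.2733) ≈ 0.5084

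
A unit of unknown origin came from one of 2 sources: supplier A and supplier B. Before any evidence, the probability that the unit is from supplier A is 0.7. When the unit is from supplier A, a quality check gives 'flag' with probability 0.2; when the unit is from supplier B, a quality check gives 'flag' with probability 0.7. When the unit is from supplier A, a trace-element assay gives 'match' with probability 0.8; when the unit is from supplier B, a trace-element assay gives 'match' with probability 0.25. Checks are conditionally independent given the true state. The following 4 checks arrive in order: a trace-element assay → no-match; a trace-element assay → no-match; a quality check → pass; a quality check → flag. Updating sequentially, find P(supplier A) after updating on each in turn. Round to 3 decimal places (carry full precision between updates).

Apply Bayes' rule sequentially, carrying P(supplier A) forward.
After a trace-element assay='no-match': P(supplier A) = 0.2·0.7000 / (0.2·0.7000 + 0.75·0.3000) ≈ 0.3836
After a trace-element assay='no-match': P(supplier A) = 0.2·0.3836 / (0.2·0.3836 + 0.75·0.6164) ≈ 0.1423
After a quality check='pass': P(supplier A) = 0.8·0.1423 / (0.8·0.1423 + 0.3·0.8577) ≈ 0.3067
After a quality check='flag': P(supplier A) = 0.2·0.3067 / (0.2·0.3067 + 0.7·0.6933) ≈ 0.1122

0.112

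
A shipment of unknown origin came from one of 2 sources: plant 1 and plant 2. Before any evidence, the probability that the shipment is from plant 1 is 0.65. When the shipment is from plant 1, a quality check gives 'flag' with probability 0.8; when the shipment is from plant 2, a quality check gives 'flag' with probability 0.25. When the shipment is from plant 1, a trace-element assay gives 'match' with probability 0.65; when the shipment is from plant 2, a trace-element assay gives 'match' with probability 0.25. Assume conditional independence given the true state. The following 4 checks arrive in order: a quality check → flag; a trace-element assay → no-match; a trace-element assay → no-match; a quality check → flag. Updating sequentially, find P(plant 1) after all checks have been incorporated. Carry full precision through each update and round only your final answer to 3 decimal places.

0.806

After a quality check='flag': P(plant 1) = 0.8·0.6500 / (0.8·0.6500 + 0.25·0.3500) ≈ 0.8560
After a trace-element assay='no-match': P(plant 1) = 0.35·0.8560 / (0.35·0.8560 + 0.75·0.1440) ≈ 0.7350
After a trace-element assay='no-match': P(plant 1) = 0.35·0.7350 / (0.35·0.7350 + 0.75·0.2650) ≈ 0.5641
After a quality check='flag': P(plant 1) = 0.8·0.5641 / (0.8·0.5641 + 0.25·0.4359) ≈ 0.8055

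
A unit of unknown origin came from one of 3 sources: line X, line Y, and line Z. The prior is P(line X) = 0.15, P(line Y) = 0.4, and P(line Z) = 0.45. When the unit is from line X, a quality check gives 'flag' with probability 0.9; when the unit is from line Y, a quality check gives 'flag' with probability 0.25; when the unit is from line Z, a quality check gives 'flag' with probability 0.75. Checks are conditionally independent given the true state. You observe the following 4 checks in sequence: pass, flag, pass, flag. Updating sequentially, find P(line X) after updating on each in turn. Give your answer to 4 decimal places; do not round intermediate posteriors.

0.0391

Apply Bayes' rule sequentially, carrying P(line X) forward.
After 'pass': normaliser = 0.1·0.1500 + 0.75·0.4000 + 0.25·0.4500; P(line X) ≈ 0.0351, P(line Y) ≈ 0.7018, P(line Z) ≈ 0.2632
After 'flag': normaliser = 0.9·0.0351 + 0.25·0.7018 + 0.75·0.2632; P(line X) ≈ 0.0781, P(line Y) ≈ 0.4338, P(line Z) ≈ 0.4881
After 'pass': normaliser = 0.1·0.0781 + 0.75·0.4338 + 0.25·0.4881; P(line X) ≈ 0.0172, P(line Y) ≈ 0.7148, P(line Z) ≈ 0.2680
After 'flag': normaliser = 0.9·0.0172 + 0.25·0.7148 + 0.75·0.2680; P(line X) ≈ 0.0391, P(line Y) ≈ 0.4522, P(line Z) ≈ 0.5087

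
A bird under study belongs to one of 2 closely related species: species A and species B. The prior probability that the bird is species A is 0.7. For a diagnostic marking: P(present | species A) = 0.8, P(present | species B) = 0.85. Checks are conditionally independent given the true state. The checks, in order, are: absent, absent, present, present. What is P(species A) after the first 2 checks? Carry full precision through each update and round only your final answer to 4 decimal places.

0.8058

After 'absent': P(species A) = 0.2·0.7000 / (0.2·0.7000 + 0.15·0.3000) ≈ 0.7568
After 'absent': P(species A) = 0.2·0.7568 / (0.2·0.7568 + 0.15·0.2432) ≈ 0.8058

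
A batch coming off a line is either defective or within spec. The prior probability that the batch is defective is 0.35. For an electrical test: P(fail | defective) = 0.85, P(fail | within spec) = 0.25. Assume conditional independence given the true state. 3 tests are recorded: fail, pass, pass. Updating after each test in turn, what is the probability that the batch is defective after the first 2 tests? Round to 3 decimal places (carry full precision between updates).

After 'fail': P(defective) = 0.85·0.3500 / (0.85·0.3500 + 0.25·0.6500) ≈ 0.6467
After 'pass': P(defective) = 0.15·0.6467 / (0.15·0.6467 + 0.75·0.3533) ≈ 0.2680

0.268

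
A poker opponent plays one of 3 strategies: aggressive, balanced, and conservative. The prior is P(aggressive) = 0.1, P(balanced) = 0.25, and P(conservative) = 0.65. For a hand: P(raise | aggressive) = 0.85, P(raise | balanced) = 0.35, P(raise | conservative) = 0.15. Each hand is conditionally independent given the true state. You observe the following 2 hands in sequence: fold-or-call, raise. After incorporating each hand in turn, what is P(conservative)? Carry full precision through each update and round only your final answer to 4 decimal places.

0.5434

After 'fold-or-call': normaliser = 0.15·0.1000 + 0.65·0.2500 + 0.85·0.6500; P(aggressive) ≈ 0.0205, P(balanced) ≈ 0.2226, P(conservative) ≈ 0.7568
After 'raise': normaliser = 0.85·0.0205 + 0.35·0.2226 + 0.15·0.7568; P(aggressive) ≈ 0.0836, P(balanced) ≈ 0.3730, P(conservative) ≈ 0.5434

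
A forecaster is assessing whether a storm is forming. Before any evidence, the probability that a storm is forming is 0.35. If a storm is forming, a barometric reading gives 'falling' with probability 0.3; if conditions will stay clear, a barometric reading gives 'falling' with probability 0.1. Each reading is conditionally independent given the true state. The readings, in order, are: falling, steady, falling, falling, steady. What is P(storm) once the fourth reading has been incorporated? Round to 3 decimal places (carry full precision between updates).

Each posterior becomes the prior for the next update.
After 'falling': P(storm) = 0.3·0.3500 / (0.3·0.3500 + 0.1·0.6500) ≈ 0.6176
After 'steady': P(storm) = 0.7·0.6176 / (0.7·0.6176 + 0.9·0.3824) ≈ 0.5568
After 'falling': P(storm) = 0.3·0.5568 / (0.3·0.5568 + 0.1·0.4432) ≈ 0.7903
After 'falling': P(storm) = 0.3·0.7903 / (0.3·0.7903 + 0.1·0.2097) ≈ 0.9187

0.919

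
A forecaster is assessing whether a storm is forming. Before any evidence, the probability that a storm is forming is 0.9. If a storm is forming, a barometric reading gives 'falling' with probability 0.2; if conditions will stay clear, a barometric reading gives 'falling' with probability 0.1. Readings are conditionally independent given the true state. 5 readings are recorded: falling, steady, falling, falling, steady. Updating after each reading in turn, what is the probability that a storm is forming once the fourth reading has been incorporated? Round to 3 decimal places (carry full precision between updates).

Each posterior becomes the prior for the next update.
After 'falling': P(storm) = 0.2·0.9000 / (0.2·0.9000 + 0.1·0.1000) ≈ 0.9474
After 'steady': P(storm) = 0.8·0.9474 / (0.8·0.9474 + 0.9·0.0526) ≈ 0.9412
After 'falling': P(storm) = 0.2·0.9412 / (0.2·0.9412 + 0.1·0.0588) ≈ 0.9697
After 'falling': P(storm) = 0.2·0.9697 / (0.2·0.9697 + 0.1·0.0303) ≈ 0.9846

0.985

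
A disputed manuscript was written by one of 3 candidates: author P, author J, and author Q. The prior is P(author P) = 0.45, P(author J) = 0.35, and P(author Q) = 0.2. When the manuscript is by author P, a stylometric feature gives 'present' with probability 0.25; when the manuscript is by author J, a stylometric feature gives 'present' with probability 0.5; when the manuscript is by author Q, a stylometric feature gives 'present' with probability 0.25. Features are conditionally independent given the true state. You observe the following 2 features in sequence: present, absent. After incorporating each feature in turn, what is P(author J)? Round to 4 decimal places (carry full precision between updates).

0.4179

After 'present': normaliser = 0.25·0.4500 + 0.5·0.3500 + 0.25·0.2000; P(author P) ≈ 0.3333, P(author J) ≈ 0.5185, P(author Q) ≈ 0.1481
After 'absent': normaliser = 0.75·0.3333 + 0.5·0.5185 + 0.75·0.1481; P(author P) ≈ 0.4030, P(author J) ≈ 0.4179, P(author Q) ≈ 0.1791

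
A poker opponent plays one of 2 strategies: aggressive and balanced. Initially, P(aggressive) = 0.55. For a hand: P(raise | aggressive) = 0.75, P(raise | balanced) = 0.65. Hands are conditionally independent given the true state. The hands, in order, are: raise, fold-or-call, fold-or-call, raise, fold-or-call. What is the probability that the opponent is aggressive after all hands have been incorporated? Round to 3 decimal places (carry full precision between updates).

After 'raise': P(aggressive) = 0.75·0.5500 / (0.75·0.5500 + 0.65·0.4500) ≈ 0.5851
After 'fold-or-call': P(aggressive) = 0.25·0.5851 / (0.25·0.5851 + 0.35·0.4149) ≈ 0.5018
After 'fold-or-call': P(aggressive) = 0.25·0.5018 / (0.25·0.5018 + 0.35·0.4982) ≈ 0.4184
After 'raise': P(aggressive) = 0.75·0.4184 / (0.75·0.4184 + 0.65·0.5816) ≈ 0.4536
After 'fold-or-call': P(aggressive) = 0.25·0.4536 / (0.25·0.4536 + 0.35·0.5464) ≈ 0.3723

0.372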